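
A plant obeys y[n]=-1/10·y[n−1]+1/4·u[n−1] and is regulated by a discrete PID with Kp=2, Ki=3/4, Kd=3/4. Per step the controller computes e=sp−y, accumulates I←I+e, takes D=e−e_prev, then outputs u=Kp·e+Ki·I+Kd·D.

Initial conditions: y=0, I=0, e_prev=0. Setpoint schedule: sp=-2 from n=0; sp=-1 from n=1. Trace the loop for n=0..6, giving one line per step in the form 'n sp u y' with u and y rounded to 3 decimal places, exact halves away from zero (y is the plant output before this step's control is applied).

(exact arithmetic carried between steps; '≈' marks a value shown rounded to 6 d.p. or computed from one; I and e_prev carry over from the previous line; the table rounds u and y to 3 d.p., halves away from zero)
n=0: y=0, sp=-2, e=sp−y=-2; I=-2, D=e−e_prev=-2; u=2·(-2)+3/4·(-2)+3/4·(-2)=-7; next y=-1/10·0+1/4·(-7)=-1.75
n=1: y=-1.75, sp=-1, e=sp−y=0.75; I=-1.25, D=e−e_prev=2.75; u=2·0.75+3/4·(-1.25)+3/4·2.75=2.625; next y=-1/10·(-1.75)+1/4·2.625=0.83125
n=2: y=0.83125, sp=-1, e=sp−y=-1.83125; I=-3.08125, D=e−e_prev=-2.58125; u=2·(-1.83125)+3/4·(-3.08125)+3/4·(-2.58125)=-7.909375; next y=-1/10·0.83125+1/4·(-7.909375)≈-2.060469
n=3: y≈-2.060469, sp=-1, e=sp−y≈1.060469; I≈-2.020781, D=e−e_prev≈2.891719; u=2·1.060469+3/4·(-2.020781)+3/4·2.891719≈2.774141; next y=-1/10·(-2.060469)+1/4·2.774141≈0.899582
n=4: y≈0.899582, sp=-1, e=sp−y≈-1.899582; I≈-3.920363, D=e−e_prev≈-2.960051; u=2·(-1.899582)+3/4·(-3.920363)+3/4·(-2.960051)≈-8.959475; next y=-1/10·0.899582+1/4·(-8.959475)≈-2.329827
n=5: y≈-2.329827, sp=-1, e=sp−y≈1.329827; I≈-2.590536, D=e−e_prev≈3.229409; u=2·1.329827+3/4·(-2.590536)+3/4·3.229409≈3.138808; next y=-1/10·(-2.329827)+1/4·3.138808≈1.017685
n=6: y≈1.017685, sp=-1, e=sp−y≈-2.017685; I≈-4.608221, D=e−e_prev≈-3.347512; u=2·(-2.017685)+3/4·(-4.608221)+3/4·(-3.347512)≈-10.002169; next y=-1/10·1.017685+1/4·(-10.002169)≈-2.602311

0 -2 -7.000 0.000
1 -1 2.625 -1.750
2 -1 -7.909 0.831
3 -1 2.774 -2.060
4 -1 -8.959 0.900
5 -1 3.139 -2.330
6 -1 -10.002 1.018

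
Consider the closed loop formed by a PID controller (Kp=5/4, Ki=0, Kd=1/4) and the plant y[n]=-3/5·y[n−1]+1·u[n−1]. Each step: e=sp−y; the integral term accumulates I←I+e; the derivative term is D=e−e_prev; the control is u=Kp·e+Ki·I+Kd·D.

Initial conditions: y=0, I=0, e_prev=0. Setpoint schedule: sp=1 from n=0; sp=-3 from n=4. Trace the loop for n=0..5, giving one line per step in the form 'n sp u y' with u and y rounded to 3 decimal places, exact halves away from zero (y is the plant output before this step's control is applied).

0 1 1.500 0.000
1 1 -1.000 1.500
2 1 4.475 -1.900
3 1 -7.648 5.615
4 -3 13.179 -11.017
5 -3 -36.187 19.788

(exact arithmetic carried between steps; '≈' marks a value shown rounded to 6 d.p. or computed from one; I and e_prev carry over from the previous line; the table rounds u and y to 3 d.p., halves away from zero)
n=0: y=0, sp=1, e=sp−y=1; I=1, D=e−e_prev=1; u=5/4·1+0·1+1/4·1=1.5; next y=-3/5·0+1·1.5=1.5
n=1: y=1.5, sp=1, e=sp−y=-0.5; I=0.5, D=e−e_prev=-1.5; u=5/4·(-0.5)+0·0.5+1/4·(-1.5)=-1; next y=-3/5·1.5+1·(-1)=-1.9
n=2: y=-1.9, sp=1, e=sp−y=2.9; I=3.4, D=e−e_prev=3.4; u=5/4·2.9+0·3.4+1/4·3.4=4.475; next y=-3/5·(-1.9)+1·4.475=5.615
n=3: y=5.615, sp=1, e=sp−y=-4.615; I=-1.215, D=e−e_prev=-7.515; u=5/4·(-4.615)+0·(-1.215)+1/4·(-7.515)=-7.6475; next y=-3/5·5.615+1·(-7.6475)=-11.0165
n=4: y=-11.0165, sp=-3, e=sp−y=8.0165; I=6.8015, D=e−e_prev=12.6315; u=5/4·8.0165+0·6.8015+1/4·12.6315=13.1785; next y=-3/5·(-11.0165)+1·13.1785=19.7884
n=5: y=19.7884, sp=-3, e=sp−y=-22.7884; I=-15.9869, D=e−e_prev=-30.8049; u=5/4·(-22.7884)+0·(-15.9869)+1/4·(-30.8049)=-36.186725; next y=-3/5·19.7884+1·(-36.186725)=-48.059765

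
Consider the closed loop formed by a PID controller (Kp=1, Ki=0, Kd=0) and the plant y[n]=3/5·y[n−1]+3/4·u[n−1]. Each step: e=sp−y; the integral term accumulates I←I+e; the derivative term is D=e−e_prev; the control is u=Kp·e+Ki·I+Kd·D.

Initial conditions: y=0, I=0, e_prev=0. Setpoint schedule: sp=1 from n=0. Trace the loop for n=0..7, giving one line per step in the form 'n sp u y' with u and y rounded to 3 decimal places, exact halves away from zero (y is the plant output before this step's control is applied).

(exact arithmetic carried between steps; '≈' marks a value shown rounded to 6 d.p. or computed from one; I and e_prev carry over from the previous line; the table rounds u and y to 3 d.p., halves away from zero)
n=0: y=0, sp=1, e=sp−y=1; I=1, D=e−e_prev=1; u=1·1+0·1+0·1=1; next y=3/5·0+3/4·1=0.75
n=1: y=0.75, sp=1, e=sp−y=0.25; I=1.25, D=e−e_prev=-0.75; u=1·0.25+0·1.25+0·(-0.75)=0.25; next y=3/5·0.75+3/4·0.25=0.6375
n=2: y=0.6375, sp=1, e=sp−y=0.3625; I=1.6125, D=e−e_prev=0.1125; u=1·0.3625+0·1.6125+0·0.1125=0.3625; next y=3/5·0.6375+3/4·0.3625=0.654375
n=3: y=0.654375, sp=1, e=sp−y=0.345625; I=1.958125, D=e−e_prev=-0.016875; u=1·0.345625+0·1.958125+0·(-0.016875)=0.345625; next y=3/5·0.654375+3/4·0.345625≈0.651844
n=4: y≈0.651844, sp=1, e=sp−y≈0.348156; I≈2.306281, D=e−e_prev≈0.002531; u=1·0.348156+0·2.306281+0·0.002531≈0.348156; next y=3/5·0.651844+3/4·0.348156≈0.652223
n=5: y≈0.652223, sp=1, e=sp−y≈0.347777; I≈2.654058, D=e−e_prev≈-0.000380; u=1·0.347777+0·2.654058+0·(-0.000380)≈0.347777; next y=3/5·0.652223+3/4·0.347777≈0.652166
n=6: y≈0.652166, sp=1, e=sp−y≈0.347834; I≈3.001891, D=e−e_prev≈0.000057; u=1·0.347834+0·3.001891+0·0.000057≈0.347834; next y=3/5·0.652166+3/4·0.347834≈0.652175
n=7: y≈0.652175, sp=1, e=sp−y≈0.347825; I≈3.349716, D=e−e_prev≈-0.000009; u=1·0.347825+0·3.349716+0·(-0.000009)≈0.347825; next y=3/5·0.652175+3/4·0.347825≈0.652174

0 1 1.000 0.000
1 1 0.250 0.750
2 1 0.363 0.638
3 1 0.346 0.654
4 1 0.348 0.652
5 1 0.348 0.652
6 1 0.348 0.652
7 1 0.348 0.652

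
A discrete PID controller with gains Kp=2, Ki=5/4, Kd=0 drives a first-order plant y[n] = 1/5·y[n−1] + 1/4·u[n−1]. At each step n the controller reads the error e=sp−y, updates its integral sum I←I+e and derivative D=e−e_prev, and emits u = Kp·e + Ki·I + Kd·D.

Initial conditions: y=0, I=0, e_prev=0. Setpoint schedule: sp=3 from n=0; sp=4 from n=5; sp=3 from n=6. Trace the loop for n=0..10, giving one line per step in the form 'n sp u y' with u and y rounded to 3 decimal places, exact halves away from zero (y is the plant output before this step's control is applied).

(exact arithmetic carried between steps; '≈' marks a value shown rounded to 6 d.p. or computed from one; I and e_prev carry over from the previous line; the table rounds u and y to 3 d.p., halves away from zero)
n=0: y=0, sp=3, e=sp−y=3; I=3, D=e−e_prev=3; u=2·3+5/4·3+0·3=9.75; next y=1/5·0+1/4·9.75=2.4375
n=1: y=2.4375, sp=3, e=sp−y=0.5625; I=3.5625, D=e−e_prev=-2.4375; u=2·0.5625+5/4·3.5625+0·(-2.4375)=5.578125; next y=1/5·2.4375+1/4·5.578125≈1.882031
n=2: y≈1.882031, sp=3, e=sp−y≈1.117969; I≈4.680469, D=e−e_prev≈0.555469; u=2·1.117969+5/4·4.680469+0·0.555469≈8.086523; next y=1/5·1.882031+1/4·8.086523≈2.398037
n=3: y≈2.398037, sp=3, e=sp−y≈0.601963; I≈5.282432, D=e−e_prev≈-0.516006; u=2·0.601963+5/4·5.282432+0·(-0.516006)≈7.806965; next y=1/5·2.398037+1/4·7.806965≈2.431349
n=4: y≈2.431349, sp=3, e=sp−y≈0.568651; I≈5.851083, D=e−e_prev≈-0.033312; u=2·0.568651+5/4·5.851083+0·(-0.033312)≈8.451156; next y=1/5·2.431349+1/4·8.451156≈2.599059
n=5: y≈2.599059, sp=4, e=sp−y≈1.400941; I≈7.252024, D=e−e_prev≈0.832290; u=2·1.400941+5/4·7.252024+0·0.832290≈11.866913; next y=1/5·2.599059+1/4·11.866913≈3.486540
n=6: y≈3.486540, sp=3, e=sp−y≈-0.486540; I≈6.765484, D=e−e_prev≈-1.887481; u=2·(-0.486540)+5/4·6.765484+0·(-1.887481)≈7.483775; next y=1/5·3.486540+1/4·7.483775≈2.568252
n=7: y≈2.568252, sp=3, e=sp−y≈0.431748; I≈7.197232, D=e−e_prev≈0.918288; u=2·0.431748+5/4·7.197232+0·0.918288≈9.860037; next y=1/5·2.568252+1/4·9.860037≈2.978660
n=8: y≈2.978660, sp=3, e=sp−y≈0.021340; I≈7.218573, D=e−e_prev≈-0.410408; u=2·0.021340+5/4·7.218573+0·(-0.410408)≈9.065897; next y=1/5·2.978660+1/4·9.065897≈2.862206
n=9: y≈2.862206, sp=3, e=sp−y≈0.137794; I≈7.356367, D=e−e_prev≈0.116453; u=2·0.137794+5/4·7.356367+0·0.116453≈9.471046; next y=1/5·2.862206+1/4·9.471046≈2.940203
n=10: y≈2.940203, sp=3, e=sp−y≈0.059797; I≈7.416164, D=e−e_prev≈-0.077997; u=2·0.059797+5/4·7.416164+0·(-0.077997)≈9.389799; next y=1/5·2.940203+1/4·9.389799≈2.935490

0 3 9.750 0.000
1 3 5.578 2.438
2 3 8.087 1.882
3 3 7.807 2.398
4 3 8.451 2.431
5 4 11.867 2.599
6 3 7.484 3.487
7 3 9.860 2.568
8 3 9.066 2.979
9 3 9.471 2.862
10 3 9.390 2.940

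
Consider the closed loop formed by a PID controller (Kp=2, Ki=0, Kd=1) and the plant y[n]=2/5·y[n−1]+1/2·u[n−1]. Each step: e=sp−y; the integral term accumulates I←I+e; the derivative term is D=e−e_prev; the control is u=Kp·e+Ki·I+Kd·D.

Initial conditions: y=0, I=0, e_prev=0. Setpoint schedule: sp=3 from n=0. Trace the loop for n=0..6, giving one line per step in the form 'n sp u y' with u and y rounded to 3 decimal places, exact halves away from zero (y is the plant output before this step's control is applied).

(exact arithmetic carried between steps; '≈' marks a value shown rounded to 6 d.p. or computed from one; I and e_prev carry over from the previous line; the table rounds u and y to 3 d.p., halves away from zero)
n=0: y=0, sp=3, e=sp−y=3; I=3, D=e−e_prev=3; u=2·3+0·3+1·3=9; next y=2/5·0+1/2·9=4.5
n=1: y=4.5, sp=3, e=sp−y=-1.5; I=1.5, D=e−e_prev=-4.5; u=2·(-1.5)+0·1.5+1·(-4.5)=-7.5; next y=2/5·4.5+1/2·(-7.5)=-1.95
n=2: y=-1.95, sp=3, e=sp−y=4.95; I=6.45, D=e−e_prev=6.45; u=2·4.95+0·6.45+1·6.45=16.35; next y=2/5·(-1.95)+1/2·16.35=7.395
n=3: y=7.395, sp=3, e=sp−y=-4.395; I=2.055, D=e−e_prev=-9.345; u=2·(-4.395)+0·2.055+1·(-9.345)=-18.135; next y=2/5·7.395+1/2·(-18.135)=-6.1095
n=4: y=-6.1095, sp=3, e=sp−y=9.1095; I=11.1645, D=e−e_prev=13.5045; u=2·9.1095+0·11.1645+1·13.5045=31.7235; next y=2/5·(-6.1095)+1/2·31.7235=13.41795
n=5: y=13.41795, sp=3, e=sp−y=-10.41795; I=0.74655, D=e−e_prev=-19.52745; u=2·(-10.41795)+0·0.74655+1·(-19.52745)=-40.36335; next y=2/5·13.41795+1/2·(-40.36335)=-14.814495
n=6: y=-14.814495, sp=3, e=sp−y=17.814495; I=18.561045, D=e−e_prev=28.232445; u=2·17.814495+0·18.561045+1·28.232445=63.861435; next y=2/5·(-14.814495)+1/2·63.861435≈26.004920

0 3 9.000 0.000
1 3 -7.500 4.500
2 3 16.350 -1.950
3 3 -18.135 7.395
4 3 31.724 -6.110
5 3 -40.363 13.418
6 3 63.861 -14.814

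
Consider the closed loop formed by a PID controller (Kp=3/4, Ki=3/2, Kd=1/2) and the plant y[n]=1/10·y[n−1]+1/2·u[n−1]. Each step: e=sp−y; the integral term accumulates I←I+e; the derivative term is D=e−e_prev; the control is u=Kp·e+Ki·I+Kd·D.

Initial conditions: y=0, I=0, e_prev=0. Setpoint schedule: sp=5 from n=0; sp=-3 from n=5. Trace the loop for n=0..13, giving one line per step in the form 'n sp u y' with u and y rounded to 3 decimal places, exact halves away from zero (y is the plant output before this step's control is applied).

(exact arithmetic carried between steps; '≈' marks a value shown rounded to 6 d.p. or computed from one; I and e_prev carry over from the previous line; the table rounds u and y to 3 d.p., halves away from zero)
n=0: y=0, sp=5, e=sp−y=5; I=5, D=e−e_prev=5; u=3/4·5+3/2·5+1/2·5=13.75; next y=1/10·0+1/2·13.75=6.875
n=1: y=6.875, sp=5, e=sp−y=-1.875; I=3.125, D=e−e_prev=-6.875; u=3/4·(-1.875)+3/2·3.125+1/2·(-6.875)=-0.15625; next y=1/10·6.875+1/2·(-0.15625)=0.609375
n=2: y=0.609375, sp=5, e=sp−y=4.390625; I=7.515625, D=e−e_prev=6.265625; u=3/4·4.390625+3/2·7.515625+1/2·6.265625≈17.699219; next y=1/10·0.609375+1/2·17.699219≈8.910547
n=3: y≈8.910547, sp=5, e=sp−y≈-3.910547; I≈3.605078, D=e−e_prev≈-8.301172; u=3/4·(-3.910547)+3/2·3.605078+1/2·(-8.301172)≈-1.675879; next y=1/10·8.910547+1/2·(-1.675879)≈0.053115
n=4: y≈0.053115, sp=5, e=sp−y≈4.946885; I≈8.551963, D=e−e_prev≈8.857432; u=3/4·4.946885+3/2·8.551963+1/2·8.857432≈20.966824; next y=1/10·0.053115+1/2·20.966824≈10.488723
n=5: y≈10.488723, sp=-3, e=sp−y≈-13.488723; I≈-4.936760, D=e−e_prev≈-18.435608; u=3/4·(-13.488723)+3/2·(-4.936760)+1/2·(-18.435608)≈-26.739487; next y=1/10·10.488723+1/2·(-26.739487)≈-12.320871
n=6: y≈-12.320871, sp=-3, e=sp−y≈9.320871; I≈4.384111, D=e−e_prev≈22.809595; u=3/4·9.320871+3/2·4.384111+1/2·22.809595≈24.971617; next y=1/10·(-12.320871)+1/2·24.971617≈11.253721
n=7: y≈11.253721, sp=-3, e=sp−y≈-14.253721; I≈-9.869611, D=e−e_prev≈-23.574593; u=3/4·(-14.253721)+3/2·(-9.869611)+1/2·(-23.574593)≈-37.282003; next y=1/10·11.253721+1/2·(-37.282003)≈-17.515630
n=8: y≈-17.515630, sp=-3, e=sp−y≈14.515630; I≈4.646019, D=e−e_prev≈28.769351; u=3/4·14.515630+3/2·4.646019+1/2·28.769351≈32.240426; next y=1/10·(-17.515630)+1/2·32.240426≈14.368650
n=9: y≈14.368650, sp=-3, e=sp−y≈-17.368650; I≈-12.722631, D=e−e_prev≈-31.884280; u=3/4·(-17.368650)+3/2·(-12.722631)+1/2·(-31.884280)≈-48.052574; next y=1/10·14.368650+1/2·(-48.052574)≈-22.589422
n=10: y≈-22.589422, sp=-3, e=sp−y≈19.589422; I≈6.866791, D=e−e_prev≈36.958072; u=3/4·19.589422+3/2·6.866791+1/2·36.958072≈43.471289; next y=1/10·(-22.589422)+1/2·43.471289≈19.476702
n=11: y≈19.476702, sp=-3, e=sp−y≈-22.476702; I≈-15.609911, D=e−e_prev≈-42.066124; u=3/4·(-22.476702)+3/2·(-15.609911)+1/2·(-42.066124)≈-61.305456; next y=1/10·19.476702+1/2·(-61.305456)≈-28.705058
n=12: y≈-28.705058, sp=-3, e=sp−y≈25.705058; I≈10.095146, D=e−e_prev≈48.181760; u=3/4·25.705058+3/2·10.095146+1/2·48.181760≈58.512393; next y=1/10·(-28.705058)+1/2·58.512393≈26.385691
n=13: y≈26.385691, sp=-3, e=sp−y≈-29.385691; I≈-19.290544, D=e−e_prev≈-55.090748; u=3/4·(-29.385691)+3/2·(-19.290544)+1/2·(-55.090748)≈-78.520459; next y=1/10·26.385691+1/2·(-78.520459)≈-36.621660

0 5 13.750 0.000
1 5 -0.156 6.875
2 5 17.699 0.609
3 5 -1.676 8.911
4 5 20.967 0.053
5 -3 -26.739 10.489
6 -3 24.972 -12.321
7 -3 -37.282 11.254
8 -3 32.240 -17.516
9 -3 -48.053 14.369
10 -3 43.471 -22.589
11 -3 -61.305 19.477
12 -3 58.512 -28.705
13 -3 -78.520 26.386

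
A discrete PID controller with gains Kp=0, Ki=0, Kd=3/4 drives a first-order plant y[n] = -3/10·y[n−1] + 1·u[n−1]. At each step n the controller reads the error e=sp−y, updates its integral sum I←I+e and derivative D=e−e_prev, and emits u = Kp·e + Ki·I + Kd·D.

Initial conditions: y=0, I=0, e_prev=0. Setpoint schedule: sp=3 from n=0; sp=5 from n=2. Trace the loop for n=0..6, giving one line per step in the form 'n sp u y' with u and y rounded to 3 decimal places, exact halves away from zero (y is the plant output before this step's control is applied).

(exact arithmetic carried between steps; '≈' marks a value shown rounded to 6 d.p. or computed from one; I and e_prev carry over from the previous line; the table rounds u and y to 3 d.p., halves away from zero)
n=0: y=0, sp=3, e=sp−y=3; I=3, D=e−e_prev=3; u=0·3+0·3+3/4·3=2.25; next y=-3/10·0+1·2.25=2.25
n=1: y=2.25, sp=3, e=sp−y=0.75; I=3.75, D=e−e_prev=-2.25; u=0·0.75+0·3.75+3/4·(-2.25)=-1.6875; next y=-3/10·2.25+1·(-1.6875)=-2.3625
n=2: y=-2.3625, sp=5, e=sp−y=7.3625; I=11.1125, D=e−e_prev=6.6125; u=0·7.3625+0·11.1125+3/4·6.6125=4.959375; next y=-3/10·(-2.3625)+1·4.959375=5.668125
n=3: y=5.668125, sp=5, e=sp−y=-0.668125; I=10.444375, D=e−e_prev=-8.030625; u=0·(-0.668125)+0·10.444375+3/4·(-8.030625)≈-6.022969; next y=-3/10·5.668125+1·(-6.022969)≈-7.723406
n=4: y≈-7.723406, sp=5, e=sp−y≈12.723406; I≈23.167781, D=e−e_prev≈13.391531; u=0·12.723406+0·23.167781+3/4·13.391531≈10.043648; next y=-3/10·(-7.723406)+1·10.043648≈12.360670
n=5: y≈12.360670, sp=5, e=sp−y≈-7.360670; I≈15.807111, D=e−e_prev≈-20.084077; u=0·(-7.360670)+0·15.807111+3/4·(-20.084077)≈-15.063057; next y=-3/10·12.360670+1·(-15.063057)≈-18.771259
n=6: y≈-18.771259, sp=5, e=sp−y≈23.771259; I≈39.578369, D=e−e_prev≈31.131929; u=0·23.771259+0·39.578369+3/4·31.131929≈23.348947; next y=-3/10·(-18.771259)+1·23.348947≈28.980324

0 3 2.250 0.000
1 3 -1.688 2.250
2 5 4.959 -2.363
3 5 -6.023 5.668
4 5 10.044 -7.723
5 5 -15.063 12.361
6 5 23.349 -18.771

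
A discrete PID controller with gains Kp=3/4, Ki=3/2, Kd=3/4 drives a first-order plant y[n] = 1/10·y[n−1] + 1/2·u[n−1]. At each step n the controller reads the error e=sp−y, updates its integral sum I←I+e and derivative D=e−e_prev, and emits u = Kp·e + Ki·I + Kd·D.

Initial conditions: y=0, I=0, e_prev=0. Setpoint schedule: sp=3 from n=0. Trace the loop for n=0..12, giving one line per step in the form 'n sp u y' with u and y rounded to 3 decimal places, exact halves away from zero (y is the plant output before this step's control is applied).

0 3 9.000 0.000
1 3 -2.250 4.500
2 3 14.400 -0.675
3 3 -7.391 7.133
4 3 22.610 -2.982
5 3 -17.970 11.007
6 3 37.185 -7.884
7 3 -37.722 17.804
8 3 63.993 -17.081
9 3 -74.157 30.288
10 3 113.451 -34.050
11 3 -141.339 53.321
12 3 204.682 -65.337

(exact arithmetic carried between steps; '≈' marks a value shown rounded to 6 d.p. or computed from one; I and e_prev carry over from the previous line; the table rounds u and y to 3 d.p., halves away from zero)
n=0: y=0, sp=3, e=sp−y=3; I=3, D=e−e_prev=3; u=3/4·3+3/2·3+3/4·3=9; next y=1/10·0+1/2·9=4.5
n=1: y=4.5, sp=3, e=sp−y=-1.5; I=1.5, D=e−e_prev=-4.5; u=3/4·(-1.5)+3/2·1.5+3/4·(-4.5)=-2.25; next y=1/10·4.5+1/2·(-2.25)=-0.675
n=2: y=-0.675, sp=3, e=sp−y=3.675; I=5.175, D=e−e_prev=5.175; u=3/4·3.675+3/2·5.175+3/4·5.175=14.4; next y=1/10·(-0.675)+1/2·14.4=7.1325
n=3: y=7.1325, sp=3, e=sp−y=-4.1325; I=1.0425, D=e−e_prev=-7.8075; u=3/4·(-4.1325)+3/2·1.0425+3/4·(-7.8075)=-7.39125; next y=1/10·7.1325+1/2·(-7.39125)=-2.982375
n=4: y=-2.982375, sp=3, e=sp−y=5.982375; I=7.024875, D=e−e_prev=10.114875; u=3/4·5.982375+3/2·7.024875+3/4·10.114875=22.61025; next y=1/10·(-2.982375)+1/2·22.61025≈11.006888
n=5: y≈11.006888, sp=3, e=sp−y≈-8.006888; I≈-0.982013, D=e−e_prev≈-13.989263; u=3/4·(-8.006888)+3/2·(-0.982013)+3/4·(-13.989263)≈-17.970131; next y=1/10·11.006888+1/2·(-17.970131)≈-7.884377
n=6: y≈-7.884377, sp=3, e=sp−y≈10.884377; I≈9.902364, D=e−e_prev≈18.891264; u=3/4·10.884377+3/2·9.902364+3/4·18.891264≈37.185278; next y=1/10·(-7.884377)+1/2·37.185278≈17.804201
n=7: y≈17.804201, sp=3, e=sp−y≈-14.804201; I≈-4.901837, D=e−e_prev≈-25.688578; u=3/4·(-14.804201)+3/2·(-4.901837)+3/4·(-25.688578)≈-37.722339; next y=1/10·17.804201+1/2·(-37.722339)≈-17.080750
n=8: y≈-17.080750, sp=3, e=sp−y≈20.080750; I≈15.178913, D=e−e_prev≈34.884951; u=3/4·20.080750+3/2·15.178913+3/4·34.884951≈63.992644; next y=1/10·(-17.080750)+1/2·63.992644≈30.288247
n=9: y≈30.288247, sp=3, e=sp−y≈-27.288247; I≈-12.109334, D=e−e_prev≈-47.368997; u=3/4·(-27.288247)+3/2·(-12.109334)+3/4·(-47.368997)≈-74.156935; next y=1/10·30.288247+1/2·(-74.156935)≈-34.049643
n=10: y≈-34.049643, sp=3, e=sp−y≈37.049643; I≈24.940308, D=e−e_prev≈64.337890; u=3/4·37.049643+3/2·24.940308+3/4·64.337890≈113.451112; next y=1/10·(-34.049643)+1/2·113.451112≈53.320592
n=11: y≈53.320592, sp=3, e=sp−y≈-50.320592; I≈-25.380283, D=e−e_prev≈-87.370234; u=3/4·(-50.320592)+3/2·(-25.380283)+3/4·(-87.370234)≈-141.338544; next y=1/10·53.320592+1/2·(-141.338544)≈-65.337213
n=12: y≈-65.337213, sp=3, e=sp−y≈68.337213; I≈42.956930, D=e−e_prev≈118.657804; u=3/4·68.337213+3/2·42.956930+3/4·118.657804≈204.681657; next y=1/10·(-65.337213)+1/2·204.681657≈95.807107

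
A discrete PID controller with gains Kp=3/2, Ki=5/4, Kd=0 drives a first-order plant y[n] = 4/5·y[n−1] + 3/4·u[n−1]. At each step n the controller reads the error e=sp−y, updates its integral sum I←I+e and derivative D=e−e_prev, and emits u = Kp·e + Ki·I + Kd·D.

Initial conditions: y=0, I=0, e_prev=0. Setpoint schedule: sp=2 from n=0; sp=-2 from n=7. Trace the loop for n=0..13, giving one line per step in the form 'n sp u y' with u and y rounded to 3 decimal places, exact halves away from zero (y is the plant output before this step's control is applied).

0 2 5.500 0.000
1 2 -3.344 4.125
2 2 3.165 0.792
3 2 -1.418 3.008
4 2 1.901 1.343
5 2 -0.460 2.500
6 2 1.238 1.655
7 -2 -10.974 2.253
8 -2 7.583 -6.428
9 -2 -6.057 0.545
10 -2 3.555 -4.107
11 -2 -3.402 -0.620
12 -2 1.548 -3.047
13 -2 -2.012 -1.277

(exact arithmetic carried between steps; '≈' marks a value shown rounded to 6 d.p. or computed from one; I and e_prev carry over from the previous line; the table rounds u and y to 3 d.p., halves away from zero)
n=0: y=0, sp=2, e=sp−y=2; I=2, D=e−e_prev=2; u=3/2·2+5/4·2+0·2=5.5; next y=4/5·0+3/4·5.5=4.125
n=1: y=4.125, sp=2, e=sp−y=-2.125; I=-0.125, D=e−e_prev=-4.125; u=3/2·(-2.125)+5/4·(-0.125)+0·(-4.125)=-3.34375; next y=4/5·4.125+3/4·(-3.34375)≈0.792188
n=2: y≈0.792188, sp=2, e=sp−y≈1.207813; I≈1.082813, D=e−e_prev≈3.332813; u=3/2·1.207813+5/4·1.082813+0·3.332813≈3.165234; next y=4/5·0.792188+3/4·3.165234≈3.007676
n=3: y≈3.007676, sp=2, e=sp−y≈-1.007676; I≈0.075137, D=e−e_prev≈-2.215488; u=3/2·(-1.007676)+5/4·0.075137+0·(-2.215488)≈-1.417593; next y=4/5·3.007676+3/4·(-1.417593)≈1.342946
n=4: y≈1.342946, sp=2, e=sp−y≈0.657054; I≈0.732191, D=e−e_prev≈1.664730; u=3/2·0.657054+5/4·0.732191+0·1.664730≈1.900819; next y=4/5·1.342946+3/4·1.900819≈2.499971
n=5: y≈2.499971, sp=2, e=sp−y≈-0.499971; I≈0.232219, D=e−e_prev≈-1.157025; u=3/2·(-0.499971)+5/4·0.232219+0·(-1.157025)≈-0.459683; next y=4/5·2.499971+3/4·(-0.459683)≈1.655215
n=6: y≈1.655215, sp=2, e=sp−y≈0.344785; I≈0.577004, D=e−e_prev≈0.844756; u=3/2·0.344785+5/4·0.577004+0·0.844756≈1.238433; next y=4/5·1.655215+3/4·1.238433≈2.252997
n=7: y≈2.252997, sp=-2, e=sp−y≈-4.252997; I≈-3.675992, D=e−e_prev≈-4.597782; u=3/2·(-4.252997)+5/4·(-3.675992)+0·(-4.597782)≈-10.974486; next y=4/5·2.252997+3/4·(-10.974486)≈-6.428467
n=8: y≈-6.428467, sp=-2, e=sp−y≈4.428467; I≈0.752474, D=e−e_prev≈8.681463; u=3/2·4.428467+5/4·0.752474+0·8.681463≈7.583293; next y=4/5·(-6.428467)+3/4·7.583293≈0.544696
n=9: y≈0.544696, sp=-2, e=sp−y≈-2.544696; I≈-1.792222, D=e−e_prev≈-6.973163; u=3/2·(-2.544696)+5/4·(-1.792222)+0·(-6.973163)≈-6.057322; next y=4/5·0.544696+3/4·(-6.057322)≈-4.107235
n=10: y≈-4.107235, sp=-2, e=sp−y≈2.107235; I≈0.315012, D=e−e_prev≈4.651931; u=3/2·2.107235+5/4·0.315012+0·4.651931≈3.554617; next y=4/5·(-4.107235)+3/4·3.554617≈-0.619825
n=11: y≈-0.619825, sp=-2, e=sp−y≈-1.380175; I≈-1.065163, D=e−e_prev≈-3.487410; u=3/2·(-1.380175)+5/4·(-1.065163)+0·(-3.487410)≈-3.401717; next y=4/5·(-0.619825)+3/4·(-3.401717)≈-3.047147
n=12: y≈-3.047147, sp=-2, e=sp−y≈1.047147; I≈-0.018016, D=e−e_prev≈2.427323; u=3/2·1.047147+5/4·(-0.018016)+0·2.427323≈1.548201; next y=4/5·(-3.047147)+3/4·1.548201≈-1.276567
n=13: y≈-1.276567, sp=-2, e=sp−y≈-0.723433; I≈-0.741449, D=e−e_prev≈-1.770580; u=3/2·(-0.723433)+5/4·(-0.741449)+0·(-1.770580)≈-2.011961; next y=4/5·(-1.276567)+3/4·(-2.011961)≈-2.530224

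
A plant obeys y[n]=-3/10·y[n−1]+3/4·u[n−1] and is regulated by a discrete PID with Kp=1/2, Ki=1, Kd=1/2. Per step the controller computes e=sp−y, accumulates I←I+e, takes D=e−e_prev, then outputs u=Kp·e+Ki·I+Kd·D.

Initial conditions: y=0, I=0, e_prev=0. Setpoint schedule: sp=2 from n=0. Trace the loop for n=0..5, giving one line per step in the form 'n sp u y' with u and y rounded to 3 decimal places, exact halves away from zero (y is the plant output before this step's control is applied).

0 2 4.000 0.000
1 2 -1.000 3.000
2 2 8.800 -1.650
3 2 -7.365 7.095
4 2 21.407 -7.652
5 2 -28.321 18.351

(exact arithmetic carried between steps; '≈' marks a value shown rounded to 6 d.p. or computed from one; I and e_prev carry over from the previous line; the table rounds u and y to 3 d.p., halves away from zero)
n=0: y=0, sp=2, e=sp−y=2; I=2, D=e−e_prev=2; u=1/2·2+1·2+1/2·2=4; next y=-3/10·0+3/4·4=3
n=1: y=3, sp=2, e=sp−y=-1; I=1, D=e−e_prev=-3; u=1/2·(-1)+1·1+1/2·(-3)=-1; next y=-3/10·3+3/4·(-1)=-1.65
n=2: y=-1.65, sp=2, e=sp−y=3.65; I=4.65, D=e−e_prev=4.65; u=1/2·3.65+1·4.65+1/2·4.65=8.8; next y=-3/10·(-1.65)+3/4·8.8=7.095
n=3: y=7.095, sp=2, e=sp−y=-5.095; I=-0.445, D=e−e_prev=-8.745; u=1/2·(-5.095)+1·(-0.445)+1/2·(-8.745)=-7.365; next y=-3/10·7.095+3/4·(-7.365)=-7.65225
n=4: y=-7.65225, sp=2, e=sp−y=9.65225; I=9.20725, D=e−e_prev=14.74725; u=1/2·9.65225+1·9.20725+1/2·14.74725=21.407; next y=-3/10·(-7.65225)+3/4·21.407=18.350925
n=5: y=18.350925, sp=2, e=sp−y=-16.350925; I=-7.143675, D=e−e_prev=-26.003175; u=1/2·(-16.350925)+1·(-7.143675)+1/2·(-26.003175)=-28.320725; next y=-3/10·18.350925+3/4·(-28.320725)≈-26.745821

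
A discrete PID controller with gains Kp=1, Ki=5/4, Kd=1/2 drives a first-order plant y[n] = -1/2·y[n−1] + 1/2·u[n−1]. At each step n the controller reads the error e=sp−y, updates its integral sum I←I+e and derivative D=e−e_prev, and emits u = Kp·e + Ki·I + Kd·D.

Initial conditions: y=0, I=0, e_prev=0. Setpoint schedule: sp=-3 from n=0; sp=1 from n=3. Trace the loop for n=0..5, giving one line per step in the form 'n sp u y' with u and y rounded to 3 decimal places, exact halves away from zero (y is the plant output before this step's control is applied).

0 -3 -8.250 0.000
1 -3 0.844 -4.125
2 -3 -17.988 2.484
3 1 24.443 -10.236
4 1 -45.706 17.340
5 1 82.029 -31.523

(exact arithmetic carried between steps; '≈' marks a value shown rounded to 6 d.p. or computed from one; I and e_prev carry over from the previous line; the table rounds u and y to 3 d.p., halves away from zero)
n=0: y=0, sp=-3, e=sp−y=-3; I=-3, D=e−e_prev=-3; u=1·(-3)+5/4·(-3)+1/2·(-3)=-8.25; next y=-1/2·0+1/2·(-8.25)=-4.125
n=1: y=-4.125, sp=-3, e=sp−y=1.125; I=-1.875, D=e−e_prev=4.125; u=1·1.125+5/4·(-1.875)+1/2·4.125=0.84375; next y=-1/2·(-4.125)+1/2·0.84375=2.484375
n=2: y=2.484375, sp=-3, e=sp−y=-5.484375; I=-7.359375, D=e−e_prev=-6.609375; u=1·(-5.484375)+5/4·(-7.359375)+1/2·(-6.609375)≈-17.988281; next y=-1/2·2.484375+1/2·(-17.988281)≈-10.236328
n=3: y≈-10.236328, sp=1, e=sp−y≈11.236328; I≈3.876953, D=e−e_prev≈16.720703; u=1·11.236328+5/4·3.876953+1/2·16.720703≈24.442871; next y=-1/2·(-10.236328)+1/2·24.442871≈17.339600
n=4: y≈17.339600, sp=1, e=sp−y≈-16.339600; I≈-12.462646, D=e−e_prev≈-27.575928; u=1·(-16.339600)+5/4·(-12.462646)+1/2·(-27.575928)≈-45.705872; next y=-1/2·17.339600+1/2·(-45.705872)≈-31.522736
n=5: y≈-31.522736, sp=1, e=sp−y≈32.522736; I≈20.060089, D=e−e_prev≈48.862335; u=1·32.522736+5/4·20.060089+1/2·48.862335≈82.029015; next y=-1/2·(-31.522736)+1/2·82.029015≈56.775875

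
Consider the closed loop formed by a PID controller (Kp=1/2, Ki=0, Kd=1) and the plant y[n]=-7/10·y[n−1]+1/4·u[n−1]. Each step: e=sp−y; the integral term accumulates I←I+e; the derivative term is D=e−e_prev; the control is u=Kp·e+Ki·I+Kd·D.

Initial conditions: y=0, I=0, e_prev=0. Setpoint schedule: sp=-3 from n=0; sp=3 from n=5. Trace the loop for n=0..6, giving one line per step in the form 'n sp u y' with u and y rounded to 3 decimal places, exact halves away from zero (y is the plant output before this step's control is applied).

0 -3 -4.500 0.000
1 -3 0.188 -1.125
2 -3 -3.877 0.834
3 -3 1.664 -1.553
4 -3 -5.308 1.503
5 3 12.572 -2.379
6 3 -8.092 4.809

(exact arithmetic carried between steps; '≈' marks a value shown rounded to 6 d.p. or computed from one; I and e_prev carry over from the previous line; the table rounds u and y to 3 d.p., halves away from zero)
n=0: y=0, sp=-3, e=sp−y=-3; I=-3, D=e−e_prev=-3; u=1/2·(-3)+0·(-3)+1·(-3)=-4.5; next y=-7/10·0+1/4·(-4.5)=-1.125
n=1: y=-1.125, sp=-3, e=sp−y=-1.875; I=-4.875, D=e−e_prev=1.125; u=1/2·(-1.875)+0·(-4.875)+1·1.125=0.1875; next y=-7/10·(-1.125)+1/4·0.1875=0.834375
n=2: y=0.834375, sp=-3, e=sp−y=-3.834375; I=-8.709375, D=e−e_prev=-1.959375; u=1/2·(-3.834375)+0·(-8.709375)+1·(-1.959375)≈-3.876563; next y=-7/10·0.834375+1/4·(-3.876563)≈-1.553203
n=3: y≈-1.553203, sp=-3, e=sp−y≈-1.446797; I≈-10.156172, D=e−e_prev≈2.387578; u=1/2·(-1.446797)+0·(-10.156172)+1·2.387578≈1.664180; next y=-7/10·(-1.553203)+1/4·1.664180≈1.503287
n=4: y≈1.503287, sp=-3, e=sp−y≈-4.503287; I≈-14.659459, D=e−e_prev≈-3.056490; u=1/2·(-4.503287)+0·(-14.659459)+1·(-3.056490)≈-5.308134; next y=-7/10·1.503287+1/4·(-5.308134)≈-2.379334
n=5: y≈-2.379334, sp=3, e=sp−y≈5.379334; I≈-9.280125, D=e−e_prev≈9.882622; u=1/2·5.379334+0·(-9.280125)+1·9.882622≈12.572289; next y=-7/10·(-2.379334)+1/4·12.572289≈4.808606
n=6: y≈4.808606, sp=3, e=sp−y≈-1.808606; I≈-11.088731, D=e−e_prev≈-7.187941; u=1/2·(-1.808606)+0·(-11.088731)+1·(-7.187941)≈-8.092244; next y=-7/10·4.808606+1/4·(-8.092244)≈-5.389085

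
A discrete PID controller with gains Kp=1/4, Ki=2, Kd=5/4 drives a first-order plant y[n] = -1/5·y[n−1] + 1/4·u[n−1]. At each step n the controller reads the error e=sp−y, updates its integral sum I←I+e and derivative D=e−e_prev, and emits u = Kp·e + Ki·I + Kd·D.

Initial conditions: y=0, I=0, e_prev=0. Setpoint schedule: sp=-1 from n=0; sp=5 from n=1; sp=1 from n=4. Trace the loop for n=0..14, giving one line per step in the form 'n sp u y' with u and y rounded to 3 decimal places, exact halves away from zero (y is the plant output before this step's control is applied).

0 -1 -3.500 0.000
1 5 19.813 -0.875
2 5 1.958 5.128
3 5 29.031 -0.536
4 1 -8.631 7.365
5 1 32.000 -3.631
6 1 -15.732 8.726
7 1 34.677 -5.678
8 1 -24.163 9.805
9 1 39.905 -8.002
10 1 -32.874 11.576
11 1 47.832 -10.534
12 1 -42.833 14.065
13 1 58.336 -13.521
14 1 -54.937 17.288

(exact arithmetic carried between steps; '≈' marks a value shown rounded to 6 d.p. or computed from one; I and e_prev carry over from the previous line; the table rounds u and y to 3 d.p., halves away from zero)
n=0: y=0, sp=-1, e=sp−y=-1; I=-1, D=e−e_prev=-1; u=1/4·(-1)+2·(-1)+5/4·(-1)=-3.5; next y=-1/5·0+1/4·(-3.5)=-0.875
n=1: y=-0.875, sp=5, e=sp−y=5.875; I=4.875, D=e−e_prev=6.875; u=1/4·5.875+2·4.875+5/4·6.875=19.8125; next y=-1/5·(-0.875)+1/4·19.8125=5.128125
n=2: y=5.128125, sp=5, e=sp−y=-0.128125; I=4.746875, D=e−e_prev=-6.003125; u=1/4·(-0.128125)+2·4.746875+5/4·(-6.003125)≈1.957813; next y=-1/5·5.128125+1/4·1.957813≈-0.536172
n=3: y≈-0.536172, sp=5, e=sp−y≈5.536172; I≈10.283047, D=e−e_prev≈5.664297; u=1/4·5.536172+2·10.283047+5/4·5.664297≈29.030508; next y=-1/5·(-0.536172)+1/4·29.030508≈7.364861
n=4: y≈7.364861, sp=1, e=sp−y≈-6.364861; I≈3.918186, D=e−e_prev≈-11.901033; u=1/4·(-6.364861)+2·3.918186+5/4·(-11.901033)≈-8.631136; next y=-1/5·7.364861+1/4·(-8.631136)≈-3.630756
n=5: y≈-3.630756, sp=1, e=sp−y≈4.630756; I≈8.548942, D=e−e_prev≈10.995618; u=1/4·4.630756+2·8.548942+5/4·10.995618≈32.000094; next y=-1/5·(-3.630756)+1/4·32.000094≈8.726175
n=6: y≈8.726175, sp=1, e=sp−y≈-7.726175; I≈0.822767, D=e−e_prev≈-12.356931; u=1/4·(-7.726175)+2·0.822767+5/4·(-12.356931)≈-15.732174; next y=-1/5·8.726175+1/4·(-15.732174)≈-5.678278
n=7: y≈-5.678278, sp=1, e=sp−y≈6.678278; I≈7.501045, D=e−e_prev≈14.404453; u=1/4·6.678278+2·7.501045+5/4·14.404453≈34.677227; next y=-1/5·(-5.678278)+1/4·34.677227≈9.804962
n=8: y≈9.804962, sp=1, e=sp−y≈-8.804962; I≈-1.303917, D=e−e_prev≈-15.483241; u=1/4·(-8.804962)+2·(-1.303917)+5/4·(-15.483241)≈-24.163126; next y=-1/5·9.804962+1/4·(-24.163126)≈-8.001774
n=9: y≈-8.001774, sp=1, e=sp−y≈9.001774; I≈7.697857, D=e−e_prev≈17.806736; u=1/4·9.001774+2·7.697857+5/4·17.806736≈39.904577; next y=-1/5·(-8.001774)+1/4·39.904577≈11.576499
n=10: y≈11.576499, sp=1, e=sp−y≈-10.576499; I≈-2.878642, D=e−e_prev≈-19.578273; u=1/4·(-10.576499)+2·(-2.878642)+5/4·(-19.578273)≈-32.874251; next y=-1/5·11.576499+1/4·(-32.874251)≈-10.533863
n=11: y≈-10.533863, sp=1, e=sp−y≈11.533863; I≈8.655220, D=e−e_prev≈22.110362; u=1/4·11.533863+2·8.655220+5/4·22.110362≈47.831858; next y=-1/5·(-10.533863)+1/4·47.831858≈14.064737
n=12: y≈14.064737, sp=1, e=sp−y≈-13.064737; I≈-4.409517, D=e−e_prev≈-24.598600; u=1/4·(-13.064737)+2·(-4.409517)+5/4·(-24.598600)≈-42.833467; next y=-1/5·14.064737+1/4·(-42.833467)≈-13.521314
n=13: y≈-13.521314, sp=1, e=sp−y≈14.521314; I≈10.111797, D=e−e_prev≈27.586051; u=1/4·14.521314+2·10.111797+5/4·27.586051≈58.336488; next y=-1/5·(-13.521314)+1/4·58.336488≈17.288385
n=14: y≈17.288385, sp=1, e=sp−y≈-16.288385; I≈-6.176587, D=e−e_prev≈-30.809699; u=1/4·(-16.288385)+2·(-6.176587)+5/4·(-30.809699)≈-54.937395; next y=-1/5·17.288385+1/4·(-54.937395)≈-17.192026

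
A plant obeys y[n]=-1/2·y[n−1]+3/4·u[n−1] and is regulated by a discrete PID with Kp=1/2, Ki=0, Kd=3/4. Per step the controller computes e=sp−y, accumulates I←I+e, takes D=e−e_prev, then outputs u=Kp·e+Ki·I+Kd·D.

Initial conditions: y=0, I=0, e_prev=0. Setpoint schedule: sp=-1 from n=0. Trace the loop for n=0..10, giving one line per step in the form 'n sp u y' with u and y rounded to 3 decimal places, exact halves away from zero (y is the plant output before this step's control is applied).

(exact arithmetic carried between steps; '≈' marks a value shown rounded to 6 d.p. or computed from one; I and e_prev carry over from the previous line; the table rounds u and y to 3 d.p., halves away from zero)
n=0: y=0, sp=-1, e=sp−y=-1; I=-1, D=e−e_prev=-1; u=1/2·(-1)+0·(-1)+3/4·(-1)=-1.25; next y=-1/2·0+3/4·(-1.25)=-0.9375
n=1: y=-0.9375, sp=-1, e=sp−y=-0.0625; I=-1.0625, D=e−e_prev=0.9375; u=1/2·(-0.0625)+0·(-1.0625)+3/4·0.9375=0.671875; next y=-1/2·(-0.9375)+3/4·0.671875≈0.972656
n=2: y≈0.972656, sp=-1, e=sp−y≈-1.972656; I≈-3.035156, D=e−e_prev≈-1.910156; u=1/2·(-1.972656)+0·(-3.035156)+3/4·(-1.910156)≈-2.418945; next y=-1/2·0.972656+3/4·(-2.418945)≈-2.300537
n=3: y≈-2.300537, sp=-1, e=sp−y≈1.300537; I≈-1.734619, D=e−e_prev≈3.273193; u=1/2·1.300537+0·(-1.734619)+3/4·3.273193≈3.105164; next y=-1/2·(-2.300537)+3/4·3.105164≈3.479141
n=4: y≈3.479141, sp=-1, e=sp−y≈-4.479141; I≈-6.213760, D=e−e_prev≈-5.779678; u=1/2·(-4.479141)+0·(-6.213760)+3/4·(-5.779678)≈-6.574329; next y=-1/2·3.479141+3/4·(-6.574329)≈-6.670318
n=5: y≈-6.670318, sp=-1, e=sp−y≈5.670318; I≈-0.543443, D=e−e_prev≈10.149459; u=1/2·5.670318+0·(-0.543443)+3/4·10.149459≈10.447253; next y=-1/2·(-6.670318)+3/4·10.447253≈11.170599
n=6: y≈11.170599, sp=-1, e=sp−y≈-12.170599; I≈-12.714041, D=e−e_prev≈-17.840916; u=1/2·(-12.170599)+0·(-12.714041)+3/4·(-17.840916)≈-19.465986; next y=-1/2·11.170599+3/4·(-19.465986)≈-20.184789
n=7: y≈-20.184789, sp=-1, e=sp−y≈19.184789; I≈6.470748, D=e−e_prev≈31.355388; u=1/2·19.184789+0·6.470748+3/4·31.355388≈33.108935; next y=-1/2·(-20.184789)+3/4·33.108935≈34.924096
n=8: y≈34.924096, sp=-1, e=sp−y≈-35.924096; I≈-29.453348, D=e−e_prev≈-55.108885; u=1/2·(-35.924096)+0·(-29.453348)+3/4·(-55.108885)≈-59.293712; next y=-1/2·34.924096+3/4·(-59.293712)≈-61.932332
n=9: y≈-61.932332, sp=-1, e=sp−y≈60.932332; I≈31.478984, D=e−e_prev≈96.856428; u=1/2·60.932332+0·31.478984+3/4·96.856428≈103.108487; next y=-1/2·(-61.932332)+3/4·103.108487≈108.297531
n=10: y≈108.297531, sp=-1, e=sp−y≈-109.297531; I≈-77.818547, D=e−e_prev≈-170.229863; u=1/2·(-109.297531)+0·(-77.818547)+3/4·(-170.229863)≈-182.321163; next y=-1/2·108.297531+3/4·(-182.321163)≈-190.889638

0 -1 -1.250 0.000
1 -1 0.672 -0.938
2 -1 -2.419 0.973
3 -1 3.105 -2.301
4 -1 -6.574 3.479
5 -1 10.447 -6.670
6 -1 -19.466 11.171
7 -1 33.109 -20.185
8 -1 -59.294 34.924
9 -1 103.108 -61.932
10 -1 -182.321 108.298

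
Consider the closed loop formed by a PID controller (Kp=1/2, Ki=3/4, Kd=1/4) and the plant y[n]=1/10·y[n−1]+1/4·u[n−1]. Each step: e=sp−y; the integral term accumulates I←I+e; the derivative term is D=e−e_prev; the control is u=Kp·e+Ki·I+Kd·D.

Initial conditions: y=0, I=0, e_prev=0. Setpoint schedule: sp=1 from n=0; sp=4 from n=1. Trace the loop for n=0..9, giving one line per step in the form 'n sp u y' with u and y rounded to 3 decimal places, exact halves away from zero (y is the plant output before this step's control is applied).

(exact arithmetic carried between steps; '≈' marks a value shown rounded to 6 d.p. or computed from one; I and e_prev carry over from the previous line; the table rounds u and y to 3 d.p., halves away from zero)
n=0: y=0, sp=1, e=sp−y=1; I=1, D=e−e_prev=1; u=1/2·1+3/4·1+1/4·1=1.5; next y=1/10·0+1/4·1.5=0.375
n=1: y=0.375, sp=4, e=sp−y=3.625; I=4.625, D=e−e_prev=2.625; u=1/2·3.625+3/4·4.625+1/4·2.625=5.9375; next y=1/10·0.375+1/4·5.9375=1.521875
n=2: y=1.521875, sp=4, e=sp−y=2.478125; I=7.103125, D=e−e_prev=-1.146875; u=1/2·2.478125+3/4·7.103125+1/4·(-1.146875)≈6.279688; next y=1/10·1.521875+1/4·6.279688≈1.722109
n=3: y≈1.722109, sp=4, e=sp−y≈2.277891; I≈9.381016, D=e−e_prev≈-0.200234; u=1/2·2.277891+3/4·9.381016+1/4·(-0.200234)≈8.124648; next y=1/10·1.722109+1/4·8.124648≈2.203373
n=4: y≈2.203373, sp=4, e=sp−y≈1.796627; I≈11.177643, D=e−e_prev≈-0.481264; u=1/2·1.796627+3/4·11.177643+1/4·(-0.481264)≈9.161229; next y=1/10·2.203373+1/4·9.161229≈2.510645
n=5: y≈2.510645, sp=4, e=sp−y≈1.489355; I≈12.666998, D=e−e_prev≈-0.307272; u=1/2·1.489355+3/4·12.666998+1/4·(-0.307272)≈10.168108; next y=1/10·2.510645+1/4·10.168108≈2.793092
n=6: y≈2.793092, sp=4, e=sp−y≈1.206908; I≈13.873906, D=e−e_prev≈-0.282447; u=1/2·1.206908+3/4·13.873906+1/4·(-0.282447)≈10.938272; next y=1/10·2.793092+1/4·10.938272≈3.013877
n=7: y≈3.013877, sp=4, e=sp−y≈0.986123; I≈14.860029, D=e−e_prev≈-0.220786; u=1/2·0.986123+3/4·14.860029+1/4·(-0.220786)≈11.582887; next y=1/10·3.013877+1/4·11.582887≈3.197109
n=8: y≈3.197109, sp=4, e=sp−y≈0.802891; I≈15.662920, D=e−e_prev≈-0.183232; u=1/2·0.802891+3/4·15.662920+1/4·(-0.183232)≈12.102827; next y=1/10·3.197109+1/4·12.102827≈3.345418
n=9: y≈3.345418, sp=4, e=sp−y≈0.654582; I≈16.317502, D=e−e_prev≈-0.148308; u=1/2·0.654582+3/4·16.317502+1/4·(-0.148308)≈12.528341; next y=1/10·3.345418+1/4·12.528341≈3.466627

0 1 1.500 0.000
1 4 5.938 0.375
2 4 6.280 1.522
3 4 8.125 1.722
4 4 9.161 2.203
5 4 10.168 2.511
6 4 10.938 2.793
7 4 11.583 3.014
8 4 12.103 3.197
9 4 12.528 3.345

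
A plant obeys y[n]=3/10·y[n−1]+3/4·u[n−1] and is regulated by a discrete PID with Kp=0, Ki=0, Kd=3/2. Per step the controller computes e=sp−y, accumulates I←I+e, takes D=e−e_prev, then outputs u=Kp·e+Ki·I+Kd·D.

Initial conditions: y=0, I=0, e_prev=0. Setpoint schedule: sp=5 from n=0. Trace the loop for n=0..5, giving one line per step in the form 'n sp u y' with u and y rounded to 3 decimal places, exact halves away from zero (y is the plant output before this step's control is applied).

(exact arithmetic carried between steps; '≈' marks a value shown rounded to 6 d.p. or computed from one; I and e_prev carry over from the previous line; the table rounds u and y to 3 d.p., halves away from zero)
n=0: y=0, sp=5, e=sp−y=5; I=5, D=e−e_prev=5; u=0·5+0·5+3/2·5=7.5; next y=3/10·0+3/4·7.5=5.625
n=1: y=5.625, sp=5, e=sp−y=-0.625; I=4.375, D=e−e_prev=-5.625; u=0·(-0.625)+0·4.375+3/2·(-5.625)=-8.4375; next y=3/10·5.625+3/4·(-8.4375)=-4.640625
n=2: y=-4.640625, sp=5, e=sp−y=9.640625; I=14.015625, D=e−e_prev=10.265625; u=0·9.640625+0·14.015625+3/2·10.265625≈15.398438; next y=3/10·(-4.640625)+3/4·15.398438≈10.156641
n=3: y≈10.156641, sp=5, e=sp−y≈-5.156641; I≈8.858984, D=e−e_prev≈-14.797266; u=0·(-5.156641)+0·8.858984+3/2·(-14.797266)≈-22.195898; next y=3/10·10.156641+3/4·(-22.195898)≈-13.599932
n=4: y≈-13.599932, sp=5, e=sp−y≈18.599932; I≈27.458916, D=e−e_prev≈23.756572; u=0·18.599932+0·27.458916+3/2·23.756572≈35.634858; next y=3/10·(-13.599932)+3/4·35.634858≈22.646164
n=5: y≈22.646164, sp=5, e=sp−y≈-17.646164; I≈9.812752, D=e−e_prev≈-36.246096; u=0·(-17.646164)+0·9.812752+3/2·(-36.246096)≈-54.369144; next y=3/10·22.646164+3/4·(-54.369144)≈-33.983009

0 5 7.500 0.000
1 5 -8.438 5.625
2 5 15.398 -4.641
3 5 -22.196 10.157
4 5 35.635 -13.600
5 5 -54.369 22.646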